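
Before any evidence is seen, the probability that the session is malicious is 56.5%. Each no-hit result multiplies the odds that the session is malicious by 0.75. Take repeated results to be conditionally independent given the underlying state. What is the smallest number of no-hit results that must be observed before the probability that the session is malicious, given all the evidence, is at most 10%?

Prior odds = 0.565/0.435 = 113/87.
Likelihood ratio per no-hit result = 0.75.
Target odds: 0.1 ÷ 0.9 = 1/9.
Require 0.75ⁿ ≤ 1/9 ÷ (113/87) = 29/339.
0.75⁸ = 6561/65536 is still above 29/339 but 0.75⁹ = 19683/262144 is at or below it, so n = 9.

9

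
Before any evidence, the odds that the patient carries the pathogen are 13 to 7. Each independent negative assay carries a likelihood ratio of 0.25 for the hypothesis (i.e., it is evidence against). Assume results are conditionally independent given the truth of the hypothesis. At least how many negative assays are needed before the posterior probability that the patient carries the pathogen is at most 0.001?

Prior odds = 13/7.
Likelihood ratio per negative assay = 0.25.
Target odds: 0.001 ÷ 0.999 = 1/999.
Require 0.25ⁿ ≤ 1/999 ÷ (13/7) = 7/12987.
0.25⁵ = 1/1024 is still above 7/12987 but 0.25⁶ = 1/4096 is at or below it, so n = 6.

6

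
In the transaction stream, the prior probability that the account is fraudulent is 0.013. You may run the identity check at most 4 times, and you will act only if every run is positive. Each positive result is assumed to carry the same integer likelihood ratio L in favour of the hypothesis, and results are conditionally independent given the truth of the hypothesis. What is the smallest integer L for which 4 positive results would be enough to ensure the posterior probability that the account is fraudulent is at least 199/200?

Prior odds = 0.013/0.987 = 13/987.
Target odds = 0.995/0.005 = 199.
Need L⁴ ≥ 199 ÷ (13/987) = 196413/13.
11⁴ = 14641 < 196413/13 ≤ 20736 = 12⁴, so L = 12.

12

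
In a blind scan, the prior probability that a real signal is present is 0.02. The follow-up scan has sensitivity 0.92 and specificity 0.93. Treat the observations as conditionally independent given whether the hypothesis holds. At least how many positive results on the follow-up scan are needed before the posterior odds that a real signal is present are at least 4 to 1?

Prior odds = 0.02/0.98 = 1/49.
False-positive rate = 1 − 0.93 = 0.07; likelihood ratio of a positive = 0.92/0.07 = 92/7.
Target odds = 4.
Require (92/7)ⁿ ≥ 4 ÷ (1/49) = 196.
(92/7)² = 8464/49 falls short of 196 but (92/7)³ = 778688/343 reaches it, so n = 3.

3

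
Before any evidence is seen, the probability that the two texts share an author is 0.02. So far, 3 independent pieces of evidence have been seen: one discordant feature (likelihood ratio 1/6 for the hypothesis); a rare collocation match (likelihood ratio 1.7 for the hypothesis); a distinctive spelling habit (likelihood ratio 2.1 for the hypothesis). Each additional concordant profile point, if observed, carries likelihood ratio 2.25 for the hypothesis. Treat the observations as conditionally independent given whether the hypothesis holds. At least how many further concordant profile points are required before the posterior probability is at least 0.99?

12

Prior odds = 0.02/0.98 = 1/49.
Combined Bayes factor of the evidence already in hand = (1/6) × 1.7 × 2.1 = 0.595.
Odds after that evidence = (1/49) × 0.595 = 17/1400.
Target odds = 0.99/0.01 = 99.
Need 2.25ⁿ ≥ 99 ÷ (17/1400) = 138600/17.
2.25¹¹ ≈7481.83 falls short of 138600/17 but 2.25¹² ≈16834.1 reaches it, so n = 12.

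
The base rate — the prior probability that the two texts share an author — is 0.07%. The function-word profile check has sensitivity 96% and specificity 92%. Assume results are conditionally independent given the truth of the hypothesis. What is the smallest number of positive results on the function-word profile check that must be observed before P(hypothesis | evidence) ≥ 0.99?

5

Prior odds = 0.0007/0.9993 = 7/9993.
False-positive rate = 1 − 0.92 = 0.08; likelihood ratio of a positive = 0.96/0.08 = 12.
Target odds: 0.99 ÷ 0.01 = 99.
Need (7/9993) × 12ⁿ ≥ 99, i.e. 12ⁿ ≥ 989307/7.
12⁴ = 20736 falls short of 989307/7 but 12⁵ = 248832 reaches it, so n = 5.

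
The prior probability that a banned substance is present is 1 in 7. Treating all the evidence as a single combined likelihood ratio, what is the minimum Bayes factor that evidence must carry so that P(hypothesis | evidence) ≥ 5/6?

30

Prior odds = (1/7)/(6/7) = 1/6.
Target odds = (5/6)/(1/6) = 5.
Required Bayes factor = 5 ÷ (1/6) = 30.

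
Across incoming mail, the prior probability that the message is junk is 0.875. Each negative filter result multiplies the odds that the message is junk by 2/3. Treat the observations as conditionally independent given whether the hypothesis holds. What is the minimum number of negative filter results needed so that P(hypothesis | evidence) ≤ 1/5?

9

Prior odds: 0.875 ÷ 0.125 = 7.
Likelihood ratio per negative filter result = 2/3.
Target odds: 0.2 ÷ 0.8 = 0.25.
Require (2/3)ⁿ ≤ 0.25 ÷ 7 = 1/28.
(2/3)⁸ = 256/6561 is still above 1/28 but (2/3)⁹ = 512/19683 is at or below it, so n = 9.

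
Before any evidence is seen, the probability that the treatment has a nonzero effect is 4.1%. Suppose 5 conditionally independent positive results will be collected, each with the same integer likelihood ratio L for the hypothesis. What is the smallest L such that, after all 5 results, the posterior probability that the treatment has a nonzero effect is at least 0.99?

Prior odds = 0.041/0.959 = 41/959.
Target odds = 0.99/0.01 = 99.
Need L⁵ ≥ 99 ÷ (41/959) = 94941/41.
4⁵ = 1024 < 94941/41 ≤ 3125 = 5⁵, so L = 5.

5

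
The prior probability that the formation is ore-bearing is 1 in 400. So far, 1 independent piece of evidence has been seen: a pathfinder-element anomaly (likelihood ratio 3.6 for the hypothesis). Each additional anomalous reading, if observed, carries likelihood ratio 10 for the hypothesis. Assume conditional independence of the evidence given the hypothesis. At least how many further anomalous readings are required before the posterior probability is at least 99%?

5

Prior odds = 0.0025/0.9975 = 1/399.
Bayes factor of the evidence already in hand = 3.6.
Odds after that evidence = (1/399) × 3.6 = 6/665.
Target odds = 0.99/0.01 = 99.
Need 10ⁿ ≥ 99 ÷ (6/665) = 10972.5.
10⁴ = 10000 falls short of 10972.5 but 10⁵ = 100000 reaches it, so n = 5.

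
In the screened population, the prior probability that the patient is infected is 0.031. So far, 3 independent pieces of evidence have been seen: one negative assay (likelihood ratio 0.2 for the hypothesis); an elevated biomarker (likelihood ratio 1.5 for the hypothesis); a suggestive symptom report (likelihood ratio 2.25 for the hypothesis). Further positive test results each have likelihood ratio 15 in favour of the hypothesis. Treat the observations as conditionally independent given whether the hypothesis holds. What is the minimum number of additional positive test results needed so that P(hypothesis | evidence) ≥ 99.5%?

Prior odds = 0.031/0.969 = 31/969.
Combined Bayes factor of the evidence already in hand = 0.2 × 1.5 × 2.25 = 0.675.
Odds after that evidence = (31/969) × 0.675 = 279/12920.
Target odds = 0.995/0.005 = 199.
Need 15ⁿ ≥ 199 ÷ (279/12920) = 2571080/279.
15³ = 3375 falls short of 2571080/279 but 15⁴ = 50625 reaches it, so n = 4.

4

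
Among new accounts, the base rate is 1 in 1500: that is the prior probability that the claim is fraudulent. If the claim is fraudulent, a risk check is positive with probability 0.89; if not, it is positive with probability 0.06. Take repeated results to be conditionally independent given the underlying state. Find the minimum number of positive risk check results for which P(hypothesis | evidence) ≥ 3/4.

Prior odds = (1/1500)/(1499/1500) = 1/1499.
Likelihood ratio of a positive = 0.89/0.06 = 89/6.
Target posterior odds = 0.75/0.25 = 3.
Need (1/1499) × (89/6)ⁿ ≥ 3, i.e. (89/6)ⁿ ≥ 4497.
(89/6)³ = 704969/216 falls short of 4497 but (89/6)⁴ = 62742241/1296 reaches it, so n = 4.

4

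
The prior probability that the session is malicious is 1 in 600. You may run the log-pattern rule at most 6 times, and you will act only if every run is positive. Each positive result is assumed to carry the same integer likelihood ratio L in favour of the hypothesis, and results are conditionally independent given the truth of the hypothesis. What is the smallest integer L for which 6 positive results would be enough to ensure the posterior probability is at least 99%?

Prior odds = (1/600)/(599/600) = 1/599.
Target odds = 0.99/0.01 = 99.
Need L⁶ ≥ 99 ÷ (1/599) = 59301.
6⁶ = 46656 < 59301 ≤ 117649 = 7⁶, so L = 7.

7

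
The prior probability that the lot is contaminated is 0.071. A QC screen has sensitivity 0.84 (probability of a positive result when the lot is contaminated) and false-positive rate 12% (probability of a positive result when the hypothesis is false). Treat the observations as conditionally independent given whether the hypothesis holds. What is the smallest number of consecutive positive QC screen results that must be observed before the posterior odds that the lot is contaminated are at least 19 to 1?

3

Prior odds: 0.071 ÷ 0.929 = 71/929.
Likelihood ratio of a positive result = 0.84/0.12 = 7.
Target odds = 19.
Need (71/929) × 7ⁿ ≥ 19, i.e. 7ⁿ ≥ 17651/71.
7² = 49 falls short of 17651/71 but 7³ = 343 reaches it, so n = 3.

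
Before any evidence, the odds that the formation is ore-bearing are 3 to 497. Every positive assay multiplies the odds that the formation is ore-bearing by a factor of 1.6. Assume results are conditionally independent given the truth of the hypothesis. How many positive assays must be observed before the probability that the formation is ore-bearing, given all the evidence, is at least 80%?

Prior odds = 3/497.
Likelihood ratio per positive assay = 1.6.
Target posterior odds = 0.8/0.2 = 4.
Need (3/497) × 1.6ⁿ ≥ 4, i.e. 1.6ⁿ ≥ 1988/3.
1.6¹³ ≈450.36 falls short of 1988/3 but 1.6¹⁴ ≈720.576 reaches it, so n = 14.

14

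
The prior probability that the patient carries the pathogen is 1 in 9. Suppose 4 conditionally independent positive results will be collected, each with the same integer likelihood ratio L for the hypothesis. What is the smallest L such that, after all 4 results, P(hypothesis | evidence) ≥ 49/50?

Prior odds = (1/9)/(8/9) = 0.125.
Target odds = 0.98/0.02 = 49.
Need L⁴ ≥ 49 ÷ 0.125 = 392.
4⁴ = 256 < 392 ≤ 625 = 5⁴, so L = 5.

5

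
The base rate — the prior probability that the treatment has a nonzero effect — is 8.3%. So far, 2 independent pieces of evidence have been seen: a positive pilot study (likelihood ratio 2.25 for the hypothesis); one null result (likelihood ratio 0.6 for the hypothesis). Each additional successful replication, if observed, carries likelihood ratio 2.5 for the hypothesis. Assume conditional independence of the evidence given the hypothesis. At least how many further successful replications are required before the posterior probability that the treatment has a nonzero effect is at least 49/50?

7

Prior odds = 0.083/0.917 = 83/917.
Combined Bayes factor of the evidence already in hand = 2.25 × 0.6 = 1.35.
Odds after that evidence = (83/917) × 1.35 = 2241/18340.
Target odds = 0.98/0.02 = 49.
Need 2.5ⁿ ≥ 49 ÷ (2241/18340) = 898660/2241.
2.5⁶ = 244.140625 falls short of 898660/2241 but 2.5⁷ = 610.3515625 reaches it, so n = 7.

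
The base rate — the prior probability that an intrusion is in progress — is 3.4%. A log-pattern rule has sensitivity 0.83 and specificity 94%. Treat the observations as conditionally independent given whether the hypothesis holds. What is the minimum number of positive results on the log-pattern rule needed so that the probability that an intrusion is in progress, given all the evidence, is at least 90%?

Prior odds: 0.034 ÷ 0.966 = 17/483.
False-positive rate = 1 − 0.94 = 0.06; likelihood ratio of a positive = 0.83/0.06 = 83/6.
Target posterior odds = 0.9/0.1 = 9.
Need (17/483) × (83/6)ⁿ ≥ 9, i.e. (83/6)ⁿ ≥ 4347/17.
(83/6)² = 6889/36 falls short of 4347/17 but (83/6)³ = 571787/216 reaches it, so n = 3.

3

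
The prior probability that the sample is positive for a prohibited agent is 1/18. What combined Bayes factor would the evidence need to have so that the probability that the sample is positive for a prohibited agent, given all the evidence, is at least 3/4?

51

Prior odds = (1/18)/(17/18) = 1/17.
Target odds = 0.75/0.25 = 3.
Required Bayes factor = 3 ÷ (1/17) = 51.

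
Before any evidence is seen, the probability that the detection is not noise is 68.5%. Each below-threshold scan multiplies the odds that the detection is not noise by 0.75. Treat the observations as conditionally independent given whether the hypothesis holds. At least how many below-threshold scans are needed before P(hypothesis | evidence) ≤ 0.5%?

22

Prior odds = 0.685/0.315 = 137/63.
Likelihood ratio per below-threshold scan = 0.75.
Target odds: 0.005 ÷ 0.995 = 1/199.
Require 0.75ⁿ ≤ 1/199 ÷ (137/63) = 63/27263.
0.75²¹ ≈0.00237841 is still above 63/27263 but 0.75²² ≈0.00178381 is at or below it, so n = 22.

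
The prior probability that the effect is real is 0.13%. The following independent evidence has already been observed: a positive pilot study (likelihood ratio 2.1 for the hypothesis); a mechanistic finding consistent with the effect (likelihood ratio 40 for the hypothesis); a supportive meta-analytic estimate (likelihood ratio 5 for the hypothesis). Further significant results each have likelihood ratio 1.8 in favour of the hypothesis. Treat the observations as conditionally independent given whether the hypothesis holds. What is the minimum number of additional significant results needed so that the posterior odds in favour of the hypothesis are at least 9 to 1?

5

Prior odds = 0.0013/0.9987 = 13/9987.
Combined Bayes factor of the evidence already in hand = 2.1 × 40 × 5 = 420.
Odds after that evidence = (13/9987) × 420 = 1820/3329.
Target odds = 9.
Need 1.8ⁿ ≥ 9 ÷ (1820/3329) = 29961/1820.
1.8⁴ = 10.4976 falls short of 29961/1820 but 1.8⁵ = 18.89568 reaches it, so n = 5.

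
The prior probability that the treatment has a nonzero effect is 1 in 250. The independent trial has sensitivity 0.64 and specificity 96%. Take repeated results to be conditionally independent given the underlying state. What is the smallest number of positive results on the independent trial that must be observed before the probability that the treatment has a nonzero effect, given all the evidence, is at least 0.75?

3

Prior odds = 0.004/0.996 = 1/249.
False-positive rate = 1 − 0.96 = 0.04; likelihood ratio of a positive = 0.64/0.04 = 16.
Target posterior odds = 0.75/0.25 = 3.
Need (1/249) × 16ⁿ ≥ 3, i.e. 16ⁿ ≥ 747.
16² = 256 falls short of 747 but 16³ = 4096 reaches it, so n = 3.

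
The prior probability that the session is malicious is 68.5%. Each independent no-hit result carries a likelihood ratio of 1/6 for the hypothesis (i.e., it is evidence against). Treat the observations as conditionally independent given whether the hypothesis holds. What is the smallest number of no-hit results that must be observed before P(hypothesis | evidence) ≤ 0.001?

5

Prior odds: 0.685 ÷ 0.315 = 137/63.
Likelihood ratio per no-hit result = 1/6.
Target odds: 0.001 ÷ 0.999 = 1/999.
Need (137/63) × (1/6)ⁿ ≤ 1/999, i.e. (1/6)ⁿ ≤ 7/15207.
(1/6)⁴ = 1/1296 is still above 7/15207 but (1/6)⁵ = 1/7776 is at or below it, so n = 5.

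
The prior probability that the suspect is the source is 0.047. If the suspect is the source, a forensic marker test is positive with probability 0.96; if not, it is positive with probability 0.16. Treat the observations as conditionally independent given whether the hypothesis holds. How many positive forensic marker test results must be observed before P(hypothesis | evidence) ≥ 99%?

5

Prior odds: 0.047 ÷ 0.953 = 47/953.
Likelihood ratio of a positive = 0.96/0.16 = 6.
Target posterior odds = 0.99/0.01 = 99.
Need (47/953) × 6ⁿ ≥ 99, i.e. 6ⁿ ≥ 94347/47.
6⁴ = 1296 falls short of 94347/47 but 6⁵ = 7776 reaches it, so n = 5.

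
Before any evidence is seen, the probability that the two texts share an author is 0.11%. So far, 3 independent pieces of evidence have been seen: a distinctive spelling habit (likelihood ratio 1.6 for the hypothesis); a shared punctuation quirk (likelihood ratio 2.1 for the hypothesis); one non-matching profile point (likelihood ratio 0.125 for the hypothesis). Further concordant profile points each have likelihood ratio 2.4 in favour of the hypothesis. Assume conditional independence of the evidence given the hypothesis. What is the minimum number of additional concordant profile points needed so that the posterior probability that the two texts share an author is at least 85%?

11

Prior odds = 0.0011/0.9989 = 11/9989.
Combined Bayes factor of the evidence already in hand = 1.6 × 2.1 × 0.125 = 0.42.
Odds after that evidence = (11/9989) × 0.42 = 33/71350.
Target odds = 0.85/0.15 = 17/3.
Need 2.4ⁿ ≥ 17/3 ÷ (33/71350) = 1212950/99.
2.4¹⁰ ≈6340.34 falls short of 1212950/99 but 2.4¹¹ ≈15216.8 reaches it, so n = 11.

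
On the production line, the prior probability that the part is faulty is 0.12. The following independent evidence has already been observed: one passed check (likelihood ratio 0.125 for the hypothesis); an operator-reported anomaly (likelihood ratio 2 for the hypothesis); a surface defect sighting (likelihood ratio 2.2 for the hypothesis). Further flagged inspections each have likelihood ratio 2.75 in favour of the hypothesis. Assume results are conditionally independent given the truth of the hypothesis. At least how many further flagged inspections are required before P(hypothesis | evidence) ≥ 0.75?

Prior odds = 0.12/0.88 = 3/22.
Combined Bayes factor of the evidence already in hand = 0.125 × 2 × 2.2 = 0.55.
Odds after that evidence = (3/22) × 0.55 = 0.075.
Target odds = 0.75/0.25 = 3.
Need 2.75ⁿ ≥ 3 ÷ 0.075 = 40.
2.75³ = 20.796875 falls short of 40 but 2.75⁴ = 57.19140625 reaches it, so n = 4.

4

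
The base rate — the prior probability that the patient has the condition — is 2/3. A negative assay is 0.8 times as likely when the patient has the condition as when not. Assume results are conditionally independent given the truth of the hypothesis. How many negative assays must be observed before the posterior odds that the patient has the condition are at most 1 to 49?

21

Prior odds = (2/3)/(1/3) = 2.
Likelihood ratio per negative assay = 0.8.
Target odds = 1/49.
Need 2 × 0.8ⁿ ≤ 1/49, i.e. 0.8ⁿ ≤ 1/98.
0.8²⁰ ≈0.0115292 is still above 1/98 but 0.8²¹ ≈0.00922337 is at or below it, so n = 21.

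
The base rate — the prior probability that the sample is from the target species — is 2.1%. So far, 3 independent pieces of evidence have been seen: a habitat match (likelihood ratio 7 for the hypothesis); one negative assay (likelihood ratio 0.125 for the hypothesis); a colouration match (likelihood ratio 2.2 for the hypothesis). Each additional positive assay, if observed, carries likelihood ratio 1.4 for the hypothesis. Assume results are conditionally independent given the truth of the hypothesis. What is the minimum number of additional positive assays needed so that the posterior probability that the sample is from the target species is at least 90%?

Prior odds = 0.021/0.979 = 21/979.
Combined Bayes factor of the evidence already in hand = 7 × 0.125 × 2.2 = 1.925.
Odds after that evidence = (21/979) × 1.925 = 147/3560.
Target odds = 0.9/0.1 = 9.
Need 1.4ⁿ ≥ 9 ÷ (147/3560) = 10680/49.
1.4¹⁶ ≈217.795 falls short of 10680/49 but 1.4¹⁷ ≈304.913 reaches it, so n = 17.

17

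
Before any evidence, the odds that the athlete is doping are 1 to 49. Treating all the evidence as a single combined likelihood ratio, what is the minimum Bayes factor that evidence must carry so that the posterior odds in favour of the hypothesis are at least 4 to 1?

196

Prior odds = 1/49.
Target odds = 4.
Required Bayes factor = 4 ÷ (1/49) = 196.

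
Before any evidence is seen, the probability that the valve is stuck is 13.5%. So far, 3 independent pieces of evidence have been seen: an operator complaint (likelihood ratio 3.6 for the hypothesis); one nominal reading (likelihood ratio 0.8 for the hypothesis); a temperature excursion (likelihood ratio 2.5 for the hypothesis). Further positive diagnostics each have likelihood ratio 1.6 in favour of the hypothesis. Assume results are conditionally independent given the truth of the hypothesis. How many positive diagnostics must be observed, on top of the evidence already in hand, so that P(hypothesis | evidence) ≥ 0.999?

Prior odds = 0.135/0.865 = 27/173.
Combined Bayes factor of the evidence already in hand = 3.6 × 0.8 × 2.5 = 7.2.
Odds after that evidence = (27/173) × 7.2 = 972/865.
Target odds = 0.999/0.001 = 999.
Need 1.6ⁿ ≥ 999 ÷ (972/865) = 32005/36.
1.6¹⁴ ≈720.576 falls short of 32005/36 but 1.6¹⁵ ≈1152.92 reaches it, so n = 15.

15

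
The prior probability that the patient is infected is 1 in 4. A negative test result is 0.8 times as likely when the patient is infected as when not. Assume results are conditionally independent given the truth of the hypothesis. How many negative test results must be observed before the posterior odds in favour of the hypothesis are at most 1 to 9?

5

Prior odds: 0.25 ÷ 0.75 = 1/3.
Likelihood ratio per negative test result = 0.8.
Target odds = 1/9.
Need (1/3) × 0.8ⁿ ≤ 1/9, i.e. 0.8ⁿ ≤ 1/3.
0.8⁴ = 0.4096 is still above 1/3 but 0.8⁵ = 0.32768 is at or below it, so n = 5.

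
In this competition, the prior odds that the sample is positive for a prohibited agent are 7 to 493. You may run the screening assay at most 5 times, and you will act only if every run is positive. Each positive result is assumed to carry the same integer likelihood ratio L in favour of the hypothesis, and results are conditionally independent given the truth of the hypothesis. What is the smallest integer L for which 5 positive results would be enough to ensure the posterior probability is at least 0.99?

6

Prior odds = 7/493.
Target odds = 0.99/0.01 = 99.
Need L⁵ ≥ 99 ÷ (7/493) = 48807/7.
5⁵ = 3125 < 48807/7 ≤ 7776 = 6⁵, so L = 6.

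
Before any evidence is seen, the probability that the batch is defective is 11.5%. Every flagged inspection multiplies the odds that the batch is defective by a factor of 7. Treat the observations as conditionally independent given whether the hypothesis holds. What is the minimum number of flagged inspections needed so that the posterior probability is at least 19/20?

3

Prior odds: 0.115 ÷ 0.885 = 23/177.
Likelihood ratio per flagged inspection = 7.
Target odds: 0.95 ÷ 0.05 = 19.
Require 7ⁿ ≥ 19 ÷ (23/177) = 3363/23.
7² = 49 falls short of 3363/23 but 7³ = 343 reaches it, so n = 3.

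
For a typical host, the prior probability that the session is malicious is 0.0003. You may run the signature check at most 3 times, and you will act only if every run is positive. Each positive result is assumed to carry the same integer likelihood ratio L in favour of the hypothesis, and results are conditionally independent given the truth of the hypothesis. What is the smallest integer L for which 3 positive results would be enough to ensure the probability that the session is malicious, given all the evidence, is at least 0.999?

Prior odds = 0.0003/0.9997 = 3/9997.
Target odds = 0.999/0.001 = 999.
Need L³ ≥ 999 ÷ (3/9997) = 3329001.
149³ = 3307949 < 3329001 ≤ 3375000 = 150³, so L = 150.

150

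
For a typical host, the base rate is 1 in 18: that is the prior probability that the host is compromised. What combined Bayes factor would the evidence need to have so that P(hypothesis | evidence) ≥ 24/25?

408

Prior odds = (1/18)/(17/18) = 1/17.
Target odds = 0.96/0.04 = 24.
Required Bayes factor = 24 ÷ (1/17) = 408.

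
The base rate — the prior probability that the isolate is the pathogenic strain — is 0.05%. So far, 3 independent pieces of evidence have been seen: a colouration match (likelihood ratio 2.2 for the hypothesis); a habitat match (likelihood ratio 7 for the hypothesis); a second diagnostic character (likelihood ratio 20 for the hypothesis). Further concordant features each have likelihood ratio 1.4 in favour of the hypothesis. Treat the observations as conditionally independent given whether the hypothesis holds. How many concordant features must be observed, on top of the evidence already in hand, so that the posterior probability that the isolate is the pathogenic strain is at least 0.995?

22

Prior odds = 0.0005/0.9995 = 1/1999.
Combined Bayes factor of the evidence already in hand = 2.2 × 7 × 20 = 308.
Odds after that evidence = (1/1999) × 308 = 308/1999.
Target odds = 0.995/0.005 = 199.
Need 1.4ⁿ ≥ 199 ÷ (308/1999) = 397801/308.
1.4²¹ ≈1171.36 falls short of 397801/308 but 1.4²² ≈1639.9 reaches it, so n = 22.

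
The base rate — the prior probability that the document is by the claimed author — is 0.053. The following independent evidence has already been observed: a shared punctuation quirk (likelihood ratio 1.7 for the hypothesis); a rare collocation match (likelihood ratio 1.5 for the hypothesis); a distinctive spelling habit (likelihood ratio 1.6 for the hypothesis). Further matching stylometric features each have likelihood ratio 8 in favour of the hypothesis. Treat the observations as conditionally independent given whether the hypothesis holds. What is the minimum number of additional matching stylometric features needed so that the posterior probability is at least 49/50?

3

Prior odds = 0.053/0.947 = 53/947.
Combined Bayes factor of the evidence already in hand = 1.7 × 1.5 × 1.6 = 4.08.
Odds after that evidence = (53/947) × 4.08 = 5406/23675.
Target odds = 0.98/0.02 = 49.
Need 8ⁿ ≥ 49 ÷ (5406/23675) = 1160075/5406.
8² = 64 falls short of 1160075/5406 but 8³ = 512 reaches it, so n = 3.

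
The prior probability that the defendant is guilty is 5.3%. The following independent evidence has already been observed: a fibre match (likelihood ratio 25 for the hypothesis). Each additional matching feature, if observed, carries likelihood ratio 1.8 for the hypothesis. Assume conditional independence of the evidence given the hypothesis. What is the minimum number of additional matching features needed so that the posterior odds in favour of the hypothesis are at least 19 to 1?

5

Prior odds = 0.053/0.947 = 53/947.
Bayes factor of the evidence already in hand = 25.
Odds after that evidence = (53/947) × 25 = 1325/947.
Target odds = 19.
Need 1.8ⁿ ≥ 19 ÷ (1325/947) = 17993/1325.
1.8⁴ = 10.4976 falls short of 17993/1325 but 1.8⁵ = 18.89568 reaches it, so n = 5.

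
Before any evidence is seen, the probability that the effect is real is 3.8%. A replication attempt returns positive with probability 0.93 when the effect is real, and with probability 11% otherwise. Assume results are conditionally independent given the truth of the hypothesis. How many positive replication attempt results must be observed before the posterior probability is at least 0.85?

Prior odds: 0.038 ÷ 0.962 = 19/481.
Likelihood ratio of a positive result = 0.93/0.11 = 93/11.
Target posterior odds = 0.85/0.15 = 17/3.
Require (93/11)ⁿ ≥ 17/3 ÷ (19/481) = 8177/57.
(93/11)² = 8649/121 falls short of 8177/57 but (93/11)³ = 804357/1331 reaches it, so n = 3.

3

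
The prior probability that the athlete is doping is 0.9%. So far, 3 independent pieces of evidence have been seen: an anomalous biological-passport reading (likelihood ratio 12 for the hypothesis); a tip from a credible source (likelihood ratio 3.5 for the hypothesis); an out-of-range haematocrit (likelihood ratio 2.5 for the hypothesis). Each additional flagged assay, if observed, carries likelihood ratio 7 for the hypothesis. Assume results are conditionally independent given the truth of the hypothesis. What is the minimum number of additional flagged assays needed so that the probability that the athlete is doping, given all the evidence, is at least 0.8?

Prior odds = 0.009/0.991 = 9/991.
Combined Bayes factor of the evidence already in hand = 12 × 3.5 × 2.5 = 105.
Odds after that evidence = (9/991) × 105 = 945/991.
Target odds = 0.8/0.2 = 4.
Need 7ⁿ ≥ 4 ÷ (945/991) = 3964/945.
7¹ = 7, which meets the required 3964/945; so n = 1.

1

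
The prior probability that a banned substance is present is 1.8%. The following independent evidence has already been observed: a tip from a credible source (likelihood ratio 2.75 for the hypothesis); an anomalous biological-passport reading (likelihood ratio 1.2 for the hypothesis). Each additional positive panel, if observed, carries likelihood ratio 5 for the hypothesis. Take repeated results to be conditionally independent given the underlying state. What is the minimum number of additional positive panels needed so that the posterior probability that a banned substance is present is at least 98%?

Prior odds = 0.018/0.982 = 9/491.
Combined Bayes factor of the evidence already in hand = 2.75 × 1.2 = 3.3.
Odds after that evidence = (9/491) × 3.3 = 297/4910.
Target odds = 0.98/0.02 = 49.
Need 5ⁿ ≥ 49 ÷ (297/4910) = 240590/297.
5⁴ = 625 falls short of 240590/297 but 5⁵ = 3125 reaches it, so n = 5.

5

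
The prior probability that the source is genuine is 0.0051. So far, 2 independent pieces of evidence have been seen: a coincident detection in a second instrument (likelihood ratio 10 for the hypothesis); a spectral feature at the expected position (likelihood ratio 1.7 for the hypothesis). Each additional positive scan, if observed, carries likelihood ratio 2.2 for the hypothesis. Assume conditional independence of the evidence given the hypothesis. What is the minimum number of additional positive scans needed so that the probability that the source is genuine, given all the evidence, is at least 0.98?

9

Prior odds = 0.0051/0.9949 = 51/9949.
Combined Bayes factor of the evidence already in hand = 10 × 1.7 = 17.
Odds after that evidence = (51/9949) × 17 = 867/9949.
Target odds = 0.98/0.02 = 49.
Need 2.2ⁿ ≥ 49 ÷ (867/9949) = 487501/867.
2.2⁸ = 214358881/390625 falls short of 487501/867 but 2.2⁹ ≈1207.27 reaches it, so n = 9.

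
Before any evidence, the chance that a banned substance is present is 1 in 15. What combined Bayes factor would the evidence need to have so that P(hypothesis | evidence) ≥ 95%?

Prior odds = (1/15)/(14/15) = 1/14.
Target odds = 0.95/0.05 = 19.
Required Bayes factor = 19 ÷ (1/14) = 266.

266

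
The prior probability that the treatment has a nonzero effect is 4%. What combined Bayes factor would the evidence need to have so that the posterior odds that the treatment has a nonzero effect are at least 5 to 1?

120

Prior odds = 0.04/0.96 = 1/24.
Target odds = 5.
Required Bayes factor = 5 ÷ (1/24) = 120.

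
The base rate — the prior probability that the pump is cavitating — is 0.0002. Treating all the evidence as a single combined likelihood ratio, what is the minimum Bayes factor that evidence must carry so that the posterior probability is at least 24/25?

119976

Prior odds = 0.0002/0.9998 = 1/4999.
Target odds = 0.96/0.04 = 24.
Required Bayes factor = 24 ÷ (1/4999) = 119976.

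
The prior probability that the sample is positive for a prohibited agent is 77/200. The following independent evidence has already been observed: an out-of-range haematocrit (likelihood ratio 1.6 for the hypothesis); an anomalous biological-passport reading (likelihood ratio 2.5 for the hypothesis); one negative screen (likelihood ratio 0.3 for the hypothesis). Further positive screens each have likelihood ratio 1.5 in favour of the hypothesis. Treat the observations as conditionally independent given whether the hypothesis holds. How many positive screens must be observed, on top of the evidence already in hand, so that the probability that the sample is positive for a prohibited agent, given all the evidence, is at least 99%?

13

Prior odds = 0.385/0.615 = 77/123.
Combined Bayes factor of the evidence already in hand = 1.6 × 2.5 × 0.3 = 1.2.
Odds after that evidence = (77/123) × 1.2 = 154/205.
Target odds = 0.99/0.01 = 99.
Need 1.5ⁿ ≥ 99 ÷ (154/205) = 1845/14.
1.5¹² = 531441/4096 falls short of 1845/14 but 1.5¹³ = 1594323/8192 reaches it, so n = 13.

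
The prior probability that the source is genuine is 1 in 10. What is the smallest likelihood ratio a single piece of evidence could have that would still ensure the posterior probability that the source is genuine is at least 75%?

Prior odds = 0.1/0.9 = 1/9.
Target odds = 0.75/0.25 = 3.
Required Bayes factor = 3 ÷ (1/9) = 27.

27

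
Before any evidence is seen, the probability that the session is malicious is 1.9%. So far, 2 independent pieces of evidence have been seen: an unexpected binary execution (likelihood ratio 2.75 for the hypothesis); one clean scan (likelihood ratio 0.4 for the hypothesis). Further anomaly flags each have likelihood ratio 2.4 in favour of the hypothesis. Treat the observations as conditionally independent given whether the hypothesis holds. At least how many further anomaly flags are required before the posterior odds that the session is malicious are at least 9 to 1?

7

Prior odds = 0.019/0.981 = 19/981.
Combined Bayes factor of the evidence already in hand = 2.75 × 0.4 = 1.1.
Odds after that evidence = (19/981) × 1.1 = 209/9810.
Target odds = 9.
Need 2.4ⁿ ≥ 9 ÷ (209/9810) = 88290/209.
2.4⁶ = 2985984/15625 falls short of 88290/209 but 2.4⁷ = 35831808/78125 reaches it, so n = 7.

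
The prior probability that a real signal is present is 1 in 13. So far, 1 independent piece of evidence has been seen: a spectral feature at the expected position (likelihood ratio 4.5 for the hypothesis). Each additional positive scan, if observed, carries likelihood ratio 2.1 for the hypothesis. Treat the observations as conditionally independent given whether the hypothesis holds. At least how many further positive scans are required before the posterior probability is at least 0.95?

6

Prior odds = (1/13)/(12/13) = 1/12.
Bayes factor of the evidence already in hand = 4.5.
Odds after that evidence = (1/12) × 4.5 = 0.375.
Target odds = 0.95/0.05 = 19.
Need 2.1ⁿ ≥ 19 ÷ 0.375 = 152/3.
2.1⁵ = 4084101/100000 falls short of 152/3 but 2.1⁶ = 85766121/1000000 reaches it, so n = 6.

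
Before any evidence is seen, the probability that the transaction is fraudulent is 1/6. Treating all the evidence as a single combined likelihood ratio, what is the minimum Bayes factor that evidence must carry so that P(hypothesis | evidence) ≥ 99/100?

Prior odds = (1/6)/(5/6) = 0.2.
Target odds = 0.99/0.01 = 99.
Required Bayes factor = 99 ÷ 0.2 = 495.

495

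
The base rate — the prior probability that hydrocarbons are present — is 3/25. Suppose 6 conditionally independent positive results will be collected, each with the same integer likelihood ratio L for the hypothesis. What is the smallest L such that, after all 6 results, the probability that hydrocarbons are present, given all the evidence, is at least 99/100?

3

Prior odds = 0.12/0.88 = 3/22.
Target odds = 0.99/0.01 = 99.
Need L⁶ ≥ 99 ÷ (3/22) = 726.
2⁶ = 64 < 726 ≤ 729 = 3⁶, so L = 3.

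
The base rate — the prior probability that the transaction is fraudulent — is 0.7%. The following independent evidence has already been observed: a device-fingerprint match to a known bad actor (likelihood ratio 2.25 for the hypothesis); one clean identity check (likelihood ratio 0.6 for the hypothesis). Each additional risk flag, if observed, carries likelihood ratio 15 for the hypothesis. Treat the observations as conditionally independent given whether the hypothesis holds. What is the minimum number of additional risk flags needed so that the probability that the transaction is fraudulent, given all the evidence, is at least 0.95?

Prior odds = 0.007/0.993 = 7/993.
Combined Bayes factor of the evidence already in hand = 2.25 × 0.6 = 1.35.
Odds after that evidence = (7/993) × 1.35 = 63/6620.
Target odds = 0.95/0.05 = 19.
Need 15ⁿ ≥ 19 ÷ (63/6620) = 125780/63.
15² = 225 falls short of 125780/63 but 15³ = 3375 reaches it, so n = 3.

3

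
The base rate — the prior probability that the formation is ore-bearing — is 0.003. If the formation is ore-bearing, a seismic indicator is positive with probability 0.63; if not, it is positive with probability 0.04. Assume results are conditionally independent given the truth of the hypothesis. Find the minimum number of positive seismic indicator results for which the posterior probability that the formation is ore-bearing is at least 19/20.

4

Prior odds: 0.003 ÷ 0.997 = 3/997.
Likelihood ratio of a positive = 0.63/0.04 = 15.75.
Target posterior odds = 0.95/0.05 = 19.
Need (3/997) × 15.75ⁿ ≥ 19, i.e. 15.75ⁿ ≥ 18943/3.
15.75³ = 3906.984375 falls short of 18943/3 but 15.75⁴ = 15752961/256 reaches it, so n = 4.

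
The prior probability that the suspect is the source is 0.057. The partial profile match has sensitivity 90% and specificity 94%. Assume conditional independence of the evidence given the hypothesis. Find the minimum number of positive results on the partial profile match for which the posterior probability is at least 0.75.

2

Prior odds: 0.057 ÷ 0.943 = 57/943.
False-positive rate = 1 − 0.94 = 0.06; likelihood ratio of a positive = 0.9/0.06 = 15.
Target odds: 0.75 ÷ 0.25 = 3.
Require 15ⁿ ≥ 3 ÷ (57/943) = 943/19.
15¹ = 15 falls short of 943/19 but 15² = 225 reaches it, so n = 2.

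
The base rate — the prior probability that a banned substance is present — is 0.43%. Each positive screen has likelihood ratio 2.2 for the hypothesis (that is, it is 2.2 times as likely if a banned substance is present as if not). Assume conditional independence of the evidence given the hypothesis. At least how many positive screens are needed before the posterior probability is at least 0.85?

10

Prior odds: 0.0043 ÷ 0.9957 = 43/9957.
Likelihood ratio per positive screen = 2.2.
Target posterior odds = 0.85/0.15 = 17/3.
Need (43/9957) × 2.2ⁿ ≥ 17/3, i.e. 2.2ⁿ ≥ 56423/43.
2.2⁹ ≈1207.27 falls short of 56423/43 but 2.2¹⁰ ≈2655.99 reaches it, so n = 10.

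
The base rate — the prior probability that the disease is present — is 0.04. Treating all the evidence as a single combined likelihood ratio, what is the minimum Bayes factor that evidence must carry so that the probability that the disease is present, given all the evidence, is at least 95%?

456

Prior odds = 0.04/0.96 = 1/24.
Target odds = 0.95/0.05 = 19.
Required Bayes factor = 19 ÷ (1/24) = 456.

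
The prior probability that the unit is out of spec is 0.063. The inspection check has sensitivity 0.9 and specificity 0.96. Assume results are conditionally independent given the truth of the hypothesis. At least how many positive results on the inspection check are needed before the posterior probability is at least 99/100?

Prior odds: 0.063 ÷ 0.937 = 63/937.
False-positive rate = 1 − 0.96 = 0.04; likelihood ratio of a positive = 0.9/0.04 = 22.5.
Target odds: 0.99 ÷ 0.01 = 99.
Need (63/937) × 22.5ⁿ ≥ 99, i.e. 22.5ⁿ ≥ 10307/7.
22.5² = 506.25 falls short of 10307/7 but 22.5³ = 11390.625 reaches it, so n = 3.

3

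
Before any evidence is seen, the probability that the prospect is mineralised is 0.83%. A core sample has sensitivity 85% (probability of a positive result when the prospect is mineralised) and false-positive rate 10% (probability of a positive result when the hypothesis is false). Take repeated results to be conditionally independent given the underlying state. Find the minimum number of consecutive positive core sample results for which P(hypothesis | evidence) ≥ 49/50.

5

Prior odds: 0.0083 ÷ 0.9917 = 83/9917.
Likelihood ratio of a positive result = 0.85/0.1 = 8.5.
Target posterior odds = 0.98/0.02 = 49.
Require 8.5ⁿ ≥ 49 ÷ (83/9917) = 485933/83.
8.5⁴ = 5220.0625 falls short of 485933/83 but 8.5⁵ = 44370.53125 reaches it, so n = 5.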